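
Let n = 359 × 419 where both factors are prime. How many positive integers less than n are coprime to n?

149644

φ(pq) = (p−1)(q−1) = 358 · 418 = 149644.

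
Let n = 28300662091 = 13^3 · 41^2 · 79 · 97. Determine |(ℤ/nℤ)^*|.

φ(28300662091) = 28300662091 · (1 − 1/13) · (1 − 1/41) · (1 − 1/79) · (1 − 1/97)
       = 28300662091 · 3594240/4084379 = 24904488960.

24904488960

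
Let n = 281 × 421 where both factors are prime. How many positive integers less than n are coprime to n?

117600

φ(n) = (p − 1)(q − 1) = (281−1)(421−1) = 280·420 = 117600.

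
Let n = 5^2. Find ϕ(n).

φ(5^2) = 5^1·(5−1) = 5·4 = 20.

20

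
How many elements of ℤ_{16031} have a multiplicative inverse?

First factor: 16031 = 17 × 23 × 41.
φ(17) = 17 − 1 = 16.
φ(23) = 23 − 1 = 22.
φ(41) = 41 − 1 = 40.
Multiply: 16 · 22 · 40 = 14080.

14080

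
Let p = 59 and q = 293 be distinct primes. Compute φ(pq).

16936

φ(17287) = 17287 · (1 − 1/59) · (1 − 1/293)
       = 17287 · 16936/17287 = 16936.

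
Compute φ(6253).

6253 = 13^2 · 37.
φ(13^2) = 13^1·(13−1) = 13·12 = 156.
φ(37) = 37 − 1 = 36.
φ(6253) = 156 × 36 = 5616.

5616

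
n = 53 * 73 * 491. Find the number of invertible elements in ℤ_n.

1834560

φ(53) = 53 − 1 = 52.
φ(73) = 73 − 1 = 72.
φ(491) = 491 − 1 = 490.
Since φ is multiplicative, φ(1899679) = 52 · 72 · 490 = 1834560.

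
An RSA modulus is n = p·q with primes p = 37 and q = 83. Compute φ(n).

2952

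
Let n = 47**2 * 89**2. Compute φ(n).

φ(47^2) = 47^2 − 47^1 = 2209 − 47 = 2162.
φ(89^2) = 89^1·(89−1) = 89·88 = 7832.
Since φ is multiplicative, φ(17497489) = 2162 · 7832 = 16932784.

16932784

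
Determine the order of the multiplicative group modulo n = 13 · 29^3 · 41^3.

19000410240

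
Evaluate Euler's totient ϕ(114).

Prime factorization: 114 = 2 × 3 × 19.
φ(2) = 2 − 1 = 1.
φ(3) = 3 − 1 = 2.
φ(19) = 19 − 1 = 18.
φ(114) = 1 × 2 × 18 = 36.

36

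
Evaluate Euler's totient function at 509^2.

258572

φ(509^2) = 509^2 − 509^1 = 259081 − 509 = 258572.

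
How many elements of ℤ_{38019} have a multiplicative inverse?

22176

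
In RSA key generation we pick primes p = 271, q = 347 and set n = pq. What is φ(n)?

φ(pq) = (p−1)(q−1) = 270 · 346 = 93420.

93420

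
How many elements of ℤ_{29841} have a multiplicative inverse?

16464

Prime factorization: 29841 = 3 · 7**3 · 29.
φ(3) = 3 − 1 = 2.
φ(7^3) = 7^2·(7−1) = 49·6 = 294.
φ(29) = 29 − 1 = 28.
Multiply: 2 · 294 · 28 = 16464.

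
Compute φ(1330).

Prime factorization: 1330 = 2 · 5 · 7 · 19.
φ(2) = 2 − 1 = 1.
φ(5) = 5 − 1 = 4.
φ(7) = 7 − 1 = 6.
φ(19) = 19 − 1 = 18.
Multiply: 1 · 4 · 6 · 18 = 432.

432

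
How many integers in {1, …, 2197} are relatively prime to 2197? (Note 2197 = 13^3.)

φ(13^3) = 13^3 − 13^2 = 2197 − 169 = 2028.

2028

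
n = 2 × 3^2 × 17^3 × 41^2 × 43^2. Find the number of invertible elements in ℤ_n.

φ(2) = 2 − 1 = 1.
φ(3^2) = 3^2 − 3^1 = 9 − 3 = 6.
φ(17^3) = 17^2·(17−1) = 289·16 = 4624.
φ(41^2) = 41^1·(41−1) = 41·40 = 1640.
φ(43^2) = 43^2 − 43^1 = 1849 − 43 = 1806.
Multiply: 1 · 6 · 4624 · 1640 · 1806 = 82173288960.

82173288960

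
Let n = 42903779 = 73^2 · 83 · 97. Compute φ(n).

41375232

φ(42903779) = 42903779 · (1 − 1/73) · (1 − 1/83) · (1 − 1/97)
       = 42903779 · 566784/587723 = 41375232.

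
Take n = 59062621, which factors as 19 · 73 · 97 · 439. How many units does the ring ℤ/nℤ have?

54494208

φ(19) = 19 − 1 = 18.
φ(73) = 73 − 1 = 72.
φ(97) = 97 − 1 = 96.
φ(439) = 439 − 1 = 438.
Multiply: 18 · 72 · 96 · 438 = 54494208.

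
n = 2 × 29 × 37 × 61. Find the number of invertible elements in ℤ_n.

φ(130906) = 130906 · (1 − 1/2) · (1 − 1/29) · (1 − 1/37) · (1 − 1/61)
       = 130906 · 60480/130906 = 60480.

60480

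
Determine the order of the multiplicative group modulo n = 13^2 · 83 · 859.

10975536

φ(13^2) = 13^2 − 13^1 = 169 − 13 = 156.
φ(83) = 83 − 1 = 82.
φ(859) = 859 − 1 = 858.
Multiply: 156 · 82 · 858 = 10975536.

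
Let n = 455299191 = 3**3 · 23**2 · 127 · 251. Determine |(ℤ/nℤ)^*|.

φ(3^3) = 3^2·(3−1) = 9·2 = 18.
φ(23^2) = 23^1·(23−1) = 23·22 = 506.
φ(127) = 127 − 1 = 126.
φ(251) = 251 − 1 = 250.
Since φ is multiplicative, φ(455299191) = 18 · 506 · 126 · 250 = 286902000.

286902000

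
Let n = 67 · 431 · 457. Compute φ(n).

12941280

φ(13196789) = 13196789 · (1 − 1/67) · (1 − 1/431) · (1 − 1/457)
       = 13196789 · 12941280/13196789 = 12941280.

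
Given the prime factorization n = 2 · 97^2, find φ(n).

φ(2) = 2 − 1 = 1.
φ(97^2) = 97^1·(97−1) = 97·96 = 9312.
Multiply: 1 · 9312 = 9312.

9312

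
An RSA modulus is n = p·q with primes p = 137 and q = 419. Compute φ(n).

For distinct primes, φ(pq) = (p−1)(q−1) = 136 × 418 = 56848.

56848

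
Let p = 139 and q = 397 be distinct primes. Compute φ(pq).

54648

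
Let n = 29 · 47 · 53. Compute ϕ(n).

66976

φ(72239) = 72239 · (1 − 1/29) · (1 − 1/47) · (1 − 1/53)
       = 72239 · 66976/72239 = 66976.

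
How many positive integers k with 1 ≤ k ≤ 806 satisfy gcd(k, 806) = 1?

Prime factorization: 806 = 2 · 13 · 31.
φ(2) = 2 − 1 = 1.
φ(13) = 13 − 1 = 12.
φ(31) = 31 − 1 = 30.
Since φ is multiplicative, φ(806) = 1 · 12 · 30 = 360.

360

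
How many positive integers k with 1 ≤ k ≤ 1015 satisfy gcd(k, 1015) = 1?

1015 = 5 × 7 × 29.
φ(1015) = 1015 · (1 − 1/5) · (1 − 1/7) · (1 − 1/29)
       = 1015 · 672/1015 = 672.

672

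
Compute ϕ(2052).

Prime factorization: 2052 = 2^2 · 3^3 · 19.
φ(2052) = 2052 · (1 − 1/2) · (1 − 1/3) · (1 − 1/19)
       = 2052 · 36/114 = 648.

648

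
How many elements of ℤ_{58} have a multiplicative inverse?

28

Prime factorization: 58 = 2 · 29.
φ(58) = 58 · (1 − 1/2) · (1 − 1/29)
       = 58 · 28/58 = 28.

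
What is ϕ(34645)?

24960

First factor: 34645 = 5 · 13^2 · 41.
φ(5) = 5 − 1 = 4.
φ(13^2) = 13^2 − 13^1 = 169 − 13 = 156.
φ(41) = 41 − 1 = 40.
Since φ is multiplicative, φ(34645) = 4 · 156 · 40 = 24960.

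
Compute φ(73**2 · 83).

430992

φ(73^2) = 73^1·(73−1) = 73·72 = 5256.
φ(83) = 83 − 1 = 82.
Multiply: 5256 · 82 = 430992.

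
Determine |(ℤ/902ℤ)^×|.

400

First factor: 902 = 2 · 11 · 41.
φ(902) = 902 · (1 − 1/2) · (1 − 1/11) · (1 − 1/41)
       = 902 · 400/902 = 400.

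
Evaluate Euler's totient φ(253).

Prime factorization: 253 = 11 · 23.
φ(253) = 253 · (1 − 1/11) · (1 − 1/23)
       = 253 · 220/253 = 220.

220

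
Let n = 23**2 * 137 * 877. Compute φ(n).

60282816

φ(23^2) = 23^2 − 23^1 = 529 − 23 = 506.
φ(137) = 137 − 1 = 136.
φ(877) = 877 − 1 = 876.
Since φ is multiplicative, φ(63558821) = 506 · 136 · 876 = 60282816.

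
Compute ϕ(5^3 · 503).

50200

φ(5^3) = 5^2·(5−1) = 25·4 = 100.
φ(503) = 503 − 1 = 502.
φ(62875) = 100 × 502 = 50200.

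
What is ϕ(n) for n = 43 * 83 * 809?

2782752

φ(43) = 43 − 1 = 42.
φ(83) = 83 − 1 = 82.
φ(809) = 809 − 1 = 808.
φ(2887321) = 42 × 82 × 808 = 2782752.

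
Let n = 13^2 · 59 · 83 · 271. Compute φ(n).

φ(224277703) = 224277703 · (1 − 1/13) · (1 − 1/59) · (1 − 1/83) · (1 − 1/271)
       = 224277703 · 15409440/17252131 = 200322720.

200322720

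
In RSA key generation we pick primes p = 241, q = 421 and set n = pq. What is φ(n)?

100800

φ(n) = (p − 1)(q − 1) = (241−1)(421−1) = 240·420 = 100800.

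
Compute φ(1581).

960

Prime factorization: 1581 = 3 · 17 · 31.
φ(3) = 3 − 1 = 2.
φ(17) = 17 − 1 = 16.
φ(31) = 31 − 1 = 30.
Since φ is multiplicative, φ(1581) = 2 · 16 · 30 = 960.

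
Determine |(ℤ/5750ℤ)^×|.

2200

Factor 5750: 5750 = 2 · 5^3 · 23.
φ(2) = 2 − 1 = 1.
φ(5^3) = 5^2·(5−1) = 25·4 = 100.
φ(23) = 23 − 1 = 22.
Multiply: 1 · 100 · 22 = 2200.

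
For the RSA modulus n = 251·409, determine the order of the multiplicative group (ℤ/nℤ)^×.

102000

φ(251) = 251 − 1 = 250.
φ(409) = 409 − 1 = 408.
Since φ is multiplicative, φ(102659) = 250 · 408 = 102000.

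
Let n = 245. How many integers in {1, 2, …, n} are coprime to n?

First factor: 245 = 5 × 7^2.
φ(5) = 5 − 1 = 4.
φ(7^2) = 7^2 − 7^1 = 49 − 7 = 42.
Multiply: 4 · 42 = 168.

168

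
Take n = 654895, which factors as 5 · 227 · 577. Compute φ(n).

φ(654895) = 654895 · (1 − 1/5) · (1 − 1/227) · (1 − 1/577)
       = 654895 · 520704/654895 = 520704.

520704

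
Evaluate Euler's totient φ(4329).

First factor: 4329 = 3^2 · 13 · 37.
φ(4329) = 4329 · (1 − 1/3) · (1 − 1/13) · (1 − 1/37)
       = 4329 · 864/1443 = 2592.

2592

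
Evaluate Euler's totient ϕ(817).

Factor 817: 817 = 19 · 43.
φ(19) = 19 − 1 = 18.
φ(43) = 43 − 1 = 42.
Multiply: 18 · 42 = 756.

756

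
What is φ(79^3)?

φ(493039) = 493039 · (1 − 1/79)
       = 493039 · 78/79 = 486798.

486798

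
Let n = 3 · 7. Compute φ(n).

φ(3) = 3 − 1 = 2.
φ(7) = 7 − 1 = 6.
Multiply: 2 · 6 = 12.

12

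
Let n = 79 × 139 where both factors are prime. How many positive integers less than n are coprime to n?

10764

φ(79) = 79 − 1 = 78.
φ(139) = 139 − 1 = 138.
Since φ is multiplicative, φ(10981) = 78 · 138 = 10764.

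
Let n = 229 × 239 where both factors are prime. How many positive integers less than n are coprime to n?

φ(pq) = (p−1)(q−1) = 228 · 238 = 54264.

54264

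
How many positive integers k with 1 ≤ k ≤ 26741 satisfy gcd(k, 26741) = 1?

21120

Prime factorization: 26741 = 11^2 · 13 · 17.
φ(26741) = 26741 · (1 − 1/11) · (1 − 1/13) · (1 − 1/17)
       = 26741 · 1920/2431 = 21120.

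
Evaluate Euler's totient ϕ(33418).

33418 = 2 · 7^2 · 11 · 31.
φ(33418) = 33418 · (1 − 1/2) · (1 − 1/7) · (1 − 1/11) · (1 − 1/31)
       = 33418 · 1800/4774 = 12600.

12600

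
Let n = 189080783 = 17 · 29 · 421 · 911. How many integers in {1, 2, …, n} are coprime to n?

φ(17) = 17 − 1 = 16.
φ(29) = 29 − 1 = 28.
φ(421) = 421 − 1 = 420.
φ(911) = 911 − 1 = 910.
Multiply: 16 · 28 · 420 · 910 = 171225600.

171225600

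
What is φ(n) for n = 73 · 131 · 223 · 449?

φ(73) = 73 − 1 = 72.
φ(131) = 131 − 1 = 130.
φ(223) = 223 − 1 = 222.
φ(449) = 449 − 1 = 448.
φ(957514501) = 72 × 130 × 222 × 448 = 930908160.

930908160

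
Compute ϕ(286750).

108000

286750 = 2 · 5^3 · 31 · 37.
φ(2) = 2 − 1 = 1.
φ(5^3) = 5^3 − 5^2 = 125 − 25 = 100.
φ(31) = 31 − 1 = 30.
φ(37) = 37 − 1 = 36.
Since φ is multiplicative, φ(286750) = 1 · 100 · 30 · 36 = 108000.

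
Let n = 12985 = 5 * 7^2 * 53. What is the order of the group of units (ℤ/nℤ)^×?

φ(12985) = 12985 · (1 − 1/5) · (1 − 1/7) · (1 − 1/53)
       = 12985 · 1248/1855 = 8736.

8736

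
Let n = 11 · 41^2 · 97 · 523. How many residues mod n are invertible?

φ(938066921) = 938066921 · (1 − 1/11) · (1 − 1/41) · (1 − 1/97) · (1 − 1/523)
       = 938066921 · 20044800/22879681 = 821836800.

821836800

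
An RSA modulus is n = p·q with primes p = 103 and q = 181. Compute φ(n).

18360

φ(18643) = 18643 · (1 − 1/103) · (1 − 1/181)
       = 18643 · 18360/18643 = 18360.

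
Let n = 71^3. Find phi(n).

φ(71^3) = 71^3 − 71^2 = 357911 − 5041 = 352870.

352870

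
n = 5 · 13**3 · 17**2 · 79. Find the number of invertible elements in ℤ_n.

172104192

φ(250798535) = 250798535 · (1 − 1/5) · (1 − 1/13) · (1 − 1/17) · (1 − 1/79)
       = 250798535 · 59904/87295 = 172104192.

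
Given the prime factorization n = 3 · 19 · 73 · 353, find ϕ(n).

912384

φ(3) = 3 − 1 = 2.
φ(19) = 19 − 1 = 18.
φ(73) = 73 − 1 = 72.
φ(353) = 353 − 1 = 352.
Multiply: 2 · 18 · 72 · 352 = 912384.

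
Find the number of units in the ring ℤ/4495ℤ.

3360

Prime factorization: 4495 = 5 * 29 * 31.
φ(4495) = 4495 · (1 − 1/5) · (1 − 1/29) · (1 − 1/31)
       = 4495 · 3360/4495 = 3360.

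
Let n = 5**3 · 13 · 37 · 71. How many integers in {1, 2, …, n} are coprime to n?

3024000

φ(4268875) = 4268875 · (1 − 1/5) · (1 − 1/13) · (1 − 1/37) · (1 − 1/71)
       = 4268875 · 120960/170755 = 3024000.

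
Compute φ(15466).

6480

Factor 15466: 15466 = 2 × 11 × 19 × 37.
φ(2) = 2 − 1 = 1.
φ(11) = 11 − 1 = 10.
φ(19) = 19 − 1 = 18.
φ(37) = 37 − 1 = 36.
Since φ is multiplicative, φ(15466) = 1 · 10 · 18 · 36 = 6480.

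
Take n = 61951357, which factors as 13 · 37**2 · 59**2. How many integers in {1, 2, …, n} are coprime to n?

φ(61951357) = 61951357 · (1 − 1/13) · (1 − 1/37) · (1 − 1/59)
       = 61951357 · 25056/28379 = 54697248.

54697248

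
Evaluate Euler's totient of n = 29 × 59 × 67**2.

7181328

φ(7680679) = 7680679 · (1 − 1/29) · (1 − 1/59) · (1 − 1/67)
       = 7680679 · 107184/114637 = 7181328.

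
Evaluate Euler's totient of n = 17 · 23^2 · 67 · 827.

φ(498293137) = 498293137 · (1 − 1/17) · (1 − 1/23) · (1 − 1/67) · (1 − 1/827)
       = 498293137 · 19189632/21664919 = 441361536.

441361536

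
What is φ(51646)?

20160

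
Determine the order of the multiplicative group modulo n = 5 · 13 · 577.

φ(37505) = 37505 · (1 − 1/5) · (1 − 1/13) · (1 − 1/577)
       = 37505 · 27648/37505 = 27648.

27648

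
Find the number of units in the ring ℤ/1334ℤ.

616

Prime factorization: 1334 = 2 · 23 · 29.
φ(1334) = 1334 · (1 − 1/2) · (1 − 1/23) · (1 − 1/29)
       = 1334 · 616/1334 = 616.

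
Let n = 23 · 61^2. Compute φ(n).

80520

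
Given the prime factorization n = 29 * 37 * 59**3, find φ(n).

203513184

φ(220371667) = 220371667 · (1 − 1/29) · (1 − 1/37) · (1 − 1/59)
       = 220371667 · 58464/63307 = 203513184.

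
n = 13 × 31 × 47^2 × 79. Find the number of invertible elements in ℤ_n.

60708960

φ(13) = 13 − 1 = 12.
φ(31) = 31 − 1 = 30.
φ(47^2) = 47^1·(47−1) = 47·46 = 2162.
φ(79) = 79 − 1 = 78.
Since φ is multiplicative, φ(70327933) = 12 · 30 · 2162 · 78 = 60708960.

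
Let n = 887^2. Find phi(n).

φ(887^2) = 887^1·(887−1) = 887·886 = 785882.

785882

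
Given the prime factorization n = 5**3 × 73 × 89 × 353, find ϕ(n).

223027200

φ(286680125) = 286680125 · (1 − 1/5) · (1 − 1/73) · (1 − 1/89) · (1 − 1/353)
       = 286680125 · 8921088/11467205 = 223027200.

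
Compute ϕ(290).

112

Prime factorization: 290 = 2 · 5 · 29.
φ(2) = 2 − 1 = 1.
φ(5) = 5 − 1 = 4.
φ(29) = 29 − 1 = 28.
Since φ is multiplicative, φ(290) = 1 · 4 · 28 = 112.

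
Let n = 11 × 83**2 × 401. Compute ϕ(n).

27224000

φ(11) = 11 − 1 = 10.
φ(83^2) = 83^2 − 83^1 = 6889 − 83 = 6806.
φ(401) = 401 − 1 = 400.
Multiply: 10 · 6806 · 400 = 27224000.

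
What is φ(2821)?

Factor 2821: 2821 = 7 * 13 * 31.
φ(2821) = 2821 · (1 − 1/7) · (1 − 1/13) · (1 − 1/31)
       = 2821 · 2160/2821 = 2160.

2160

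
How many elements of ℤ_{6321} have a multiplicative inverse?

3528

Prime factorization: 6321 = 3 · 7**2 · 43.
φ(3) = 3 − 1 = 2.
φ(7^2) = 7^1·(7−1) = 7·6 = 42.
φ(43) = 43 − 1 = 42.
Multiply: 2 · 42 · 42 = 3528.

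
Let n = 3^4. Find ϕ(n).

54

φ(3^4) = 3^3·(3−1) = 27·2 = 54.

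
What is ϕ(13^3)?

2028

φ(2197) = 2197 · (1 − 1/13)
       = 2197 · 12/13 = 2028.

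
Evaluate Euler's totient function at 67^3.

296274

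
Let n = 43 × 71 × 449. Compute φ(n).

φ(43) = 43 − 1 = 42.
φ(71) = 71 − 1 = 70.
φ(449) = 449 − 1 = 448.
Multiply: 42 · 70 · 448 = 1317120.

1317120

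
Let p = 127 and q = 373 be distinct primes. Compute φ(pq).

For distinct primes, φ(pq) = (p−1)(q−1) = 126 × 372 = 46872.

46872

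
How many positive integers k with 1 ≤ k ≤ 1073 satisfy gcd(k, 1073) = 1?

Prime factorization: 1073 = 29 · 37.
φ(29) = 29 − 1 = 28.
φ(37) = 37 − 1 = 36.
φ(1073) = 28 × 36 = 1008.

1008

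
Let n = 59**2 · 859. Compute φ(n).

2936076

φ(59^2) = 59^2 − 59^1 = 3481 − 59 = 3422.
φ(859) = 859 − 1 = 858.
φ(2990179) = 3422 × 858 = 2936076.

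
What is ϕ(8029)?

First factor: 8029 = 7 · 31 · 37.
φ(8029) = 8029 · (1 − 1/7) · (1 − 1/31) · (1 − 1/37)
       = 8029 · 6480/8029 = 6480.

6480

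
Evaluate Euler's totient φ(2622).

792

2622 = 2 · 3 · 19 · 23.
φ(2622) = 2622 · (1 − 1/2) · (1 − 1/3) · (1 − 1/19) · (1 − 1/23)
       = 2622 · 792/2622 = 792.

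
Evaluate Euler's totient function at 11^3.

1210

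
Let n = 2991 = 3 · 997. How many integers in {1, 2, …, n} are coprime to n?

1992

φ(3) = 3 − 1 = 2.
φ(997) = 997 − 1 = 996.
φ(2991) = 2 × 996 = 1992.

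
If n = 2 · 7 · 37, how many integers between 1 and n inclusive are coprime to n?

216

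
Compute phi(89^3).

φ(89^3) = 89^2·(89−1) = 7921·88 = 697048.

697048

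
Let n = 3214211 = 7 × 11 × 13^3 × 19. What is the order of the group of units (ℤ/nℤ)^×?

φ(3214211) = 3214211 · (1 − 1/7) · (1 − 1/11) · (1 − 1/13) · (1 − 1/19)
       = 3214211 · 12960/19019 = 2190240.

2190240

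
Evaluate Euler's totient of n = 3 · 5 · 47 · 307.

φ(216435) = 216435 · (1 − 1/3) · (1 − 1/5) · (1 − 1/47) · (1 − 1/307)
       = 216435 · 112608/216435 = 112608.

112608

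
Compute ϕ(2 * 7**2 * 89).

3696

φ(8722) = 8722 · (1 − 1/2) · (1 − 1/7) · (1 − 1/89)
       = 8722 · 528/1246 = 3696.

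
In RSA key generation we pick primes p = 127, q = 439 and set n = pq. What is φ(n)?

φ(pq) = (p−1)(q−1) = 126 · 438 = 55188.

55188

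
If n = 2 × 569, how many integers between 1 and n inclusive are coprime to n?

568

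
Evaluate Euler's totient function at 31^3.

28830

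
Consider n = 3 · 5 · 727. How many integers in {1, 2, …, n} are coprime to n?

φ(10905) = 10905 · (1 − 1/3) · (1 − 1/5) · (1 − 1/727)
       = 10905 · 5808/10905 = 5808.

5808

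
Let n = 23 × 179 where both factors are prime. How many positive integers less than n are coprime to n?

φ(pq) = (p−1)(q−1) = 22 · 178 = 3916.

3916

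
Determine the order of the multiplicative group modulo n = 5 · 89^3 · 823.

2291893824

φ(5) = 5 − 1 = 4.
φ(89^3) = 89^2·(89−1) = 7921·88 = 697048.
φ(823) = 823 − 1 = 822.
φ(2900947435) = 4 × 697048 × 822 = 2291893824.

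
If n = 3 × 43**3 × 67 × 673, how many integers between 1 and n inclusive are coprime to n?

φ(10755150411) = 10755150411 · (1 − 1/3) · (1 − 1/43) · (1 − 1/67) · (1 − 1/673)
       = 10755150411 · 3725568/5816739 = 6888575232.

6888575232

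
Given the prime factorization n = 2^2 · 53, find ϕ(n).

104

φ(2^2) = 2^1·(2−1) = 2·1 = 2.
φ(53) = 53 − 1 = 52.
φ(212) = 2 × 52 = 104.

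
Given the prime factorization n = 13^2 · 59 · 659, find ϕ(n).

5953584

φ(13^2) = 13^2 − 13^1 = 169 − 13 = 156.
φ(59) = 59 − 1 = 58.
φ(659) = 659 − 1 = 658.
Multiply: 156 · 58 · 658 = 5953584.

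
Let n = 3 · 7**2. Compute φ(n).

84

φ(3) = 3 − 1 = 2.
φ(7^2) = 7^2 − 7^1 = 49 − 7 = 42.
φ(147) = 2 × 42 = 84.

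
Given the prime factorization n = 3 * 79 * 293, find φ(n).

45552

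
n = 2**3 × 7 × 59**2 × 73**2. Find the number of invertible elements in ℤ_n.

431664768

φ(2^3) = 2^2·(2−1) = 4·1 = 4.
φ(7) = 7 − 1 = 6.
φ(59^2) = 59^1·(59−1) = 59·58 = 3422.
φ(73^2) = 73^2 − 73^1 = 5329 − 73 = 5256.
φ(1038813944) = 4 × 6 × 3422 × 5256 = 431664768.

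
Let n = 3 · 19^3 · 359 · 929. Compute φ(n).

φ(6862655847) = 6862655847 · (1 − 1/3) · (1 − 1/19) · (1 − 1/359) · (1 − 1/929)
       = 6862655847 · 11960064/19010127 = 4317583104.

4317583104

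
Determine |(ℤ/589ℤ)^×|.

First factor: 589 = 19 · 31.
φ(19) = 19 − 1 = 18.
φ(31) = 31 − 1 = 30.
Since φ is multiplicative, φ(589) = 18 · 30 = 540.

540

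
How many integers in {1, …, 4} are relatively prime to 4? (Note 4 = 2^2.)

φ(2^2) = 2^1·(2−1) = 2·1 = 2.

2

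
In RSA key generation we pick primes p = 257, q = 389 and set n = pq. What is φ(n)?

For distinct primes, φ(pq) = (p−1)(q−1) = 256 × 388 = 99328.

99328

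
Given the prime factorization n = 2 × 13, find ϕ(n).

12

φ(26) = 26 · (1 − 1/2) · (1 − 1/13)
       = 26 · 12/26 = 12.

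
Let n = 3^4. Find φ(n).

54

φ(81) = 81 · (1 − 1/3)
       = 81 · 2/3 = 54.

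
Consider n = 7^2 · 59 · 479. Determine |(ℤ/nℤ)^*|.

φ(7^2) = 7^2 − 7^1 = 49 − 7 = 42.
φ(59) = 59 − 1 = 58.
φ(479) = 479 − 1 = 478.
φ(1384789) = 42 × 58 × 478 = 1164408.

1164408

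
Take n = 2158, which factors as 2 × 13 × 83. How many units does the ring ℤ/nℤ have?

φ(2) = 2 − 1 = 1.
φ(13) = 13 − 1 = 12.
φ(83) = 83 − 1 = 82.
φ(2158) = 1 × 12 × 82 = 984.

984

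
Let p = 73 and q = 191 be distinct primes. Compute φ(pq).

13680

φ(pq) = (p−1)(q−1) = 72 · 190 = 13680.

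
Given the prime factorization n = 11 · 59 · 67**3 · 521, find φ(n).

89356238400

φ(11) = 11 − 1 = 10.
φ(59) = 59 − 1 = 58.
φ(67^3) = 67^3 − 67^2 = 300763 − 4489 = 296274.
φ(521) = 521 − 1 = 520.
Since φ is multiplicative, φ(101696692427) = 10 · 58 · 296274 · 520 = 89356238400.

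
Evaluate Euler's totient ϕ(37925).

Prime factorization: 37925 = 5^2 × 37 × 41.
φ(37925) = 37925 · (1 − 1/5) · (1 − 1/37) · (1 − 1/41)
       = 37925 · 5760/7585 = 28800.

28800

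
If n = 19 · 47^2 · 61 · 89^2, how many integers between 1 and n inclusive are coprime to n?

φ(20279589751) = 20279589751 · (1 − 1/19) · (1 − 1/47) · (1 − 1/61) · (1 − 1/89)
       = 20279589751 · 4371840/4848097 = 18287406720.

18287406720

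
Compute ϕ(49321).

First factor: 49321 = 31 · 37 · 43.
φ(31) = 31 − 1 = 30.
φ(37) = 37 − 1 = 36.
φ(43) = 43 − 1 = 42.
φ(49321) = 30 × 36 × 42 = 45360.

45360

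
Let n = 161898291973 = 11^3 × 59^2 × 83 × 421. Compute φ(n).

142602952800

φ(11^3) = 11^2·(11−1) = 121·10 = 1210.
φ(59^2) = 59^2 − 59^1 = 3481 − 59 = 3422.
φ(83) = 83 − 1 = 82.
φ(421) = 421 − 1 = 420.
φ(161898291973) = 1210 × 3422 × 82 × 420 = 142602952800.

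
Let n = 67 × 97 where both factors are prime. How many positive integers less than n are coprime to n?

6336

φ(67) = 67 − 1 = 66.
φ(97) = 97 − 1 = 96.
φ(6499) = 66 × 96 = 6336.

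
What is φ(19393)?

19393 = 11 × 41 × 43.
φ(19393) = 19393 · (1 − 1/11) · (1 − 1/41) · (1 − 1/43)
       = 19393 · 16800/19393 = 16800.

16800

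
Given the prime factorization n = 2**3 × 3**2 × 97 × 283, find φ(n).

φ(2^3) = 2^2·(2−1) = 4·1 = 4.
φ(3^2) = 3^2 − 3^1 = 9 − 3 = 6.
φ(97) = 97 − 1 = 96.
φ(283) = 283 − 1 = 282.
Multiply: 4 · 6 · 96 · 282 = 649728.

649728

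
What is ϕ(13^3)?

2028

φ(2197) = 2197 · (1 − 1/13)
       = 2197 · 12/13 = 2028.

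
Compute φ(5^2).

φ(5^2) = 5^2 − 5^1 = 25 − 5 = 20.

20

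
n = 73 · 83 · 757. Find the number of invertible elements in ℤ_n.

φ(73) = 73 − 1 = 72.
φ(83) = 83 − 1 = 82.
φ(757) = 757 − 1 = 756.
φ(4586663) = 72 × 82 × 756 = 4463424.

4463424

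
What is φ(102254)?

102254 = 2 * 29 * 41 * 43.
φ(2) = 2 − 1 = 1.
φ(29) = 29 − 1 = 28.
φ(41) = 41 − 1 = 40.
φ(43) = 43 − 1 = 42.
φ(102254) = 1 × 28 × 40 × 42 = 47040.

47040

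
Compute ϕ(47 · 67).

φ(47) = 47 − 1 = 46.
φ(67) = 67 − 1 = 66.
Since φ is multiplicative, φ(3149) = 46 · 66 = 3036.

3036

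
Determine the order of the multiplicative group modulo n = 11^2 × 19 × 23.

φ(11^2) = 11^1·(11−1) = 11·10 = 110.
φ(19) = 19 − 1 = 18.
φ(23) = 23 − 1 = 22.
Multiply: 110 · 18 · 22 = 43560.

43560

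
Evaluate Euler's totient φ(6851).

5760

Prime factorization: 6851 = 13 × 17 × 31.
φ(6851) = 6851 · (1 − 1/13) · (1 − 1/17) · (1 − 1/31)
       = 6851 · 5760/6851 = 5760.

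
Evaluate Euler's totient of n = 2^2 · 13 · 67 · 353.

557568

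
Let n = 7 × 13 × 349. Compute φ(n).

φ(7) = 7 − 1 = 6.
φ(13) = 13 − 1 = 12.
φ(349) = 349 − 1 = 348.
φ(31759) = 6 × 12 × 348 = 25056.

25056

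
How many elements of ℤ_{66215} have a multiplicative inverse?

46080

Prime factorization: 66215 = 5 × 17 × 19 × 41.
φ(5) = 5 − 1 = 4.
φ(17) = 17 − 1 = 16.
φ(19) = 19 − 1 = 18.
φ(41) = 41 − 1 = 40.
φ(66215) = 4 × 16 × 18 × 40 = 46080.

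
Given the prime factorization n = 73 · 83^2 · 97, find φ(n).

47043072

φ(73) = 73 − 1 = 72.
φ(83^2) = 83^1·(83−1) = 83·82 = 6806.
φ(97) = 97 − 1 = 96.
Multiply: 72 · 6806 · 96 = 47043072.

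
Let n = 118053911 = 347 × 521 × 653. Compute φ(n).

φ(118053911) = 118053911 · (1 − 1/347) · (1 − 1/521) · (1 − 1/653)
       = 118053911 · 117307840/118053911 = 117307840.

117307840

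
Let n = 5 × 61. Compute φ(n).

240

φ(5) = 5 − 1 = 4.
φ(61) = 61 − 1 = 60.
φ(305) = 4 × 60 = 240.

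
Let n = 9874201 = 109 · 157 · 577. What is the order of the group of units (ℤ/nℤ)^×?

φ(109) = 109 − 1 = 108.
φ(157) = 157 − 1 = 156.
φ(577) = 577 − 1 = 576.
Multiply: 108 · 156 · 576 = 9704448.

9704448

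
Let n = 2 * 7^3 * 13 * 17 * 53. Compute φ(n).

2935296

φ(2) = 2 − 1 = 1.
φ(7^3) = 7^2·(7−1) = 49·6 = 294.
φ(13) = 13 − 1 = 12.
φ(17) = 17 − 1 = 16.
φ(53) = 53 − 1 = 52.
φ(8035118) = 1 × 294 × 12 × 16 × 52 = 2935296.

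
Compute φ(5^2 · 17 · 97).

φ(5^2) = 5^1·(5−1) = 5·4 = 20.
φ(17) = 17 − 1 = 16.
φ(97) = 97 − 1 = 96.
φ(41225) = 20 × 16 × 96 = 30720.

30720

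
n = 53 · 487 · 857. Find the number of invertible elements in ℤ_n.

21632832

φ(22120027) = 22120027 · (1 − 1/53) · (1 − 1/487) · (1 − 1/857)
       = 22120027 · 21632832/22120027 = 21632832.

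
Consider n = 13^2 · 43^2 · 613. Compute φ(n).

172422432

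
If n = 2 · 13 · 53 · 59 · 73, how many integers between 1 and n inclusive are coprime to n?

2605824

φ(5935046) = 5935046 · (1 − 1/2) · (1 − 1/13) · (1 − 1/53) · (1 − 1/59) · (1 − 1/73)
       = 5935046 · 2605824/5935046 = 2605824.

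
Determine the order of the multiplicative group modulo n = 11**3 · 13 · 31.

φ(536393) = 536393 · (1 − 1/11) · (1 − 1/13) · (1 − 1/31)
       = 536393 · 3600/4433 = 435600.

435600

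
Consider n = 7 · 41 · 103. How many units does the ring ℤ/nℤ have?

φ(7) = 7 − 1 = 6.
φ(41) = 41 − 1 = 40.
φ(103) = 103 − 1 = 102.
φ(29561) = 6 × 40 × 102 = 24480.

24480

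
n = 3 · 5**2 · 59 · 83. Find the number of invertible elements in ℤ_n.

φ(3) = 3 − 1 = 2.
φ(5^2) = 5^2 − 5^1 = 25 − 5 = 20.
φ(59) = 59 − 1 = 58.
φ(83) = 83 − 1 = 82.
Since φ is multiplicative, φ(367275) = 2 · 20 · 58 · 82 = 190240.

190240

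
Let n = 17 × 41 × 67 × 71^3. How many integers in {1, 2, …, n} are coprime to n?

14905228800

φ(17) = 17 − 1 = 16.
φ(41) = 41 − 1 = 40.
φ(67) = 67 − 1 = 66.
φ(71^3) = 71^2·(71−1) = 5041·70 = 352870.
Since φ is multiplicative, φ(16714085789) = 16 · 40 · 66 · 352870 = 14905228800.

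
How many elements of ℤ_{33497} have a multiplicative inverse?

Prime factorization: 33497 = 19 × 41 × 43.
φ(33497) = 33497 · (1 − 1/19) · (1 − 1/41) · (1 − 1/43)
       = 33497 · 30240/33497 = 30240.

30240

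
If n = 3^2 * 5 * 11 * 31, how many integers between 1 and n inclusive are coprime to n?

φ(15345) = 15345 · (1 − 1/3) · (1 − 1/5) · (1 − 1/11) · (1 − 1/31)
       = 15345 · 2400/5115 = 7200.

7200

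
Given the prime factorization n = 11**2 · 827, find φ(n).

φ(11^2) = 11^1·(11−1) = 11·10 = 110.
φ(827) = 827 − 1 = 826.
Multiply: 110 · 826 = 90860.

90860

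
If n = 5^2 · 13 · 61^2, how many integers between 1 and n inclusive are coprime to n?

878400

φ(5^2) = 5^1·(5−1) = 5·4 = 20.
φ(13) = 13 − 1 = 12.
φ(61^2) = 61^1·(61−1) = 61·60 = 3660.
Since φ is multiplicative, φ(1209325) = 20 · 12 · 3660 = 878400.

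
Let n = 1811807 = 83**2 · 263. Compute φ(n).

1783172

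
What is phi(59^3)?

φ(205379) = 205379 · (1 − 1/59)
       = 205379 · 58/59 = 201898.

201898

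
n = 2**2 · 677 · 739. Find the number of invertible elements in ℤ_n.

φ(2001212) = 2001212 · (1 − 1/2) · (1 − 1/677) · (1 − 1/739)
       = 2001212 · 498888/1000606 = 997776.

997776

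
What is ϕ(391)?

Prime factorization: 391 = 17 * 23.
φ(17) = 17 − 1 = 16.
φ(23) = 23 − 1 = 22.
φ(391) = 16 × 22 = 352.

352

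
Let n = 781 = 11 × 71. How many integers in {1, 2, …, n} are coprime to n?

φ(781) = 781 · (1 − 1/11) · (1 − 1/71)
       = 781 · 700/781 = 700.

700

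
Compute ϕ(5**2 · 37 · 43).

30240

φ(5^2) = 5^1·(5−1) = 5·4 = 20.
φ(37) = 37 − 1 = 36.
φ(43) = 43 − 1 = 42.
φ(39775) = 20 × 36 × 42 = 30240.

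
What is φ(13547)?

11880

13547 = 19 × 23 × 31.
φ(13547) = 13547 · (1 − 1/19) · (1 − 1/23) · (1 − 1/31)
       = 13547 · 11880/13547 = 11880.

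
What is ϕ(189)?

Prime factorization: 189 = 3^3 * 7.
φ(3^3) = 3^3 − 3^2 = 27 − 9 = 18.
φ(7) = 7 − 1 = 6.
φ(189) = 18 × 6 = 108.

108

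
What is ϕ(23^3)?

φ(23^3) = 23^2·(23−1) = 529·22 = 11638.

11638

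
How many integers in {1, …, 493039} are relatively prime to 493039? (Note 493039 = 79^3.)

486798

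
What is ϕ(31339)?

Factor 31339: 31339 = 7 × 11**2 × 37.
φ(7) = 7 − 1 = 6.
φ(11^2) = 11^1·(11−1) = 11·10 = 110.
φ(37) = 37 − 1 = 36.
Since φ is multiplicative, φ(31339) = 6 · 110 · 36 = 23760.

23760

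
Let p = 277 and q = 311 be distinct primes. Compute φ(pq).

For distinct primes, φ(pq) = (p−1)(q−1) = 276 × 310 = 85560.

85560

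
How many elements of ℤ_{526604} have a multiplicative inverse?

224640

Factor 526604: 526604 = 2^2 * 13^2 * 19 * 41.
φ(2^2) = 2^1·(2−1) = 2·1 = 2.
φ(13^2) = 13^2 − 13^1 = 169 − 13 = 156.
φ(19) = 19 − 1 = 18.
φ(41) = 41 − 1 = 40.
φ(526604) = 2 × 156 × 18 × 40 = 224640.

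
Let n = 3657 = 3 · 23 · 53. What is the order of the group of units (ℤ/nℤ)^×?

φ(3657) = 3657 · (1 − 1/3) · (1 − 1/23) · (1 − 1/53)
       = 3657 · 2288/3657 = 2288.

2288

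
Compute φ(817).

817 = 19 · 43.
φ(817) = 817 · (1 − 1/19) · (1 − 1/43)
       = 817 · 756/817 = 756.

756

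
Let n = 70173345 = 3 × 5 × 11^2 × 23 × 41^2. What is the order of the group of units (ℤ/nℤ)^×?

31750400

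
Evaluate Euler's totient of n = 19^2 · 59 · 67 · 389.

507960288

φ(555115837) = 555115837 · (1 − 1/19) · (1 − 1/59) · (1 − 1/67) · (1 − 1/389)
       = 555115837 · 26734752/29216623 = 507960288.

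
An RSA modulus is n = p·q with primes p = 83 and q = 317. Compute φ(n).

For distinct primes, φ(pq) = (p−1)(q−1) = 82 × 316 = 25912.

25912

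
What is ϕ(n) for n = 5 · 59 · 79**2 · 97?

φ(5) = 5 − 1 = 4.
φ(59) = 59 − 1 = 58.
φ(79^2) = 79^2 − 79^1 = 6241 − 79 = 6162.
φ(97) = 97 − 1 = 96.
Since φ is multiplicative, φ(178586215) = 4 · 58 · 6162 · 96 = 137240064.

137240064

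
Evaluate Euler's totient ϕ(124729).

Prime factorization: 124729 = 11 · 17 · 23 · 29.
φ(11) = 11 − 1 = 10.
φ(17) = 17 − 1 = 16.
φ(23) = 23 − 1 = 22.
φ(29) = 29 − 1 = 28.
Multiply: 10 · 16 · 22 · 28 = 98560.

98560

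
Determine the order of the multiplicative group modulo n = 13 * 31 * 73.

25920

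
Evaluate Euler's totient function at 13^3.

2028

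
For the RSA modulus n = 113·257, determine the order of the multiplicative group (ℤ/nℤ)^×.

28672

φ(pq) = (p−1)(q−1) = 112 · 256 = 28672.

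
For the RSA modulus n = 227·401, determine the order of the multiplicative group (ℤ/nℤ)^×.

φ(91027) = 91027 · (1 − 1/227) · (1 − 1/401)
       = 91027 · 90400/91027 = 90400.

90400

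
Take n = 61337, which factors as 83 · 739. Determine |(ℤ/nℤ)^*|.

φ(83) = 83 − 1 = 82.
φ(739) = 739 − 1 = 738.
Since φ is multiplicative, φ(61337) = 82 · 738 = 60516.

60516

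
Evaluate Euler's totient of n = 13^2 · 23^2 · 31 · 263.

φ(13^2) = 13^1·(13−1) = 13·12 = 156.
φ(23^2) = 23^1·(23−1) = 23·22 = 506.
φ(31) = 31 − 1 = 30.
φ(263) = 263 − 1 = 262.
φ(728886353) = 156 × 506 × 30 × 262 = 620436960.

620436960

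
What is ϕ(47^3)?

101614

φ(103823) = 103823 · (1 − 1/47)
       = 103823 · 46/47 = 101614.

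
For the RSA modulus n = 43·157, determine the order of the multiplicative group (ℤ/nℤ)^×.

For distinct primes, φ(pq) = (p−1)(q−1) = 42 × 156 = 6552.

6552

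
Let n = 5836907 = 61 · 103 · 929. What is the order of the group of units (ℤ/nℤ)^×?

5679360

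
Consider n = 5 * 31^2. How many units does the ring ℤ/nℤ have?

φ(4805) = 4805 · (1 − 1/5) · (1 − 1/31)
       = 4805 · 120/155 = 3720.

3720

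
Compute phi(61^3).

φ(226981) = 226981 · (1 − 1/61)
       = 226981 · 60/61 = 223260.

223260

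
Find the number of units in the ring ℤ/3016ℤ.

Factor 3016: 3016 = 2**3 · 13 · 29.
φ(2^3) = 2^2·(2−1) = 4·1 = 4.
φ(13) = 13 − 1 = 12.
φ(29) = 29 − 1 = 28.
Since φ is multiplicative, φ(3016) = 4 · 12 · 28 = 1344.

1344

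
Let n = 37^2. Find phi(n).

φ(37^2) = 37^1·(37−1) = 37·36 = 1332.

1332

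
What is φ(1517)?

1440

Factor 1517: 1517 = 37 × 41.
φ(1517) = 1517 · (1 − 1/37) · (1 − 1/41)
       = 1517 · 1440/1517 = 1440.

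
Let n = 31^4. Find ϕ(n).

φ(31^4) = 31^3·(31−1) = 29791·30 = 893730.

893730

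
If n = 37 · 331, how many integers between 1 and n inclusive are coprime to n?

11880

φ(37) = 37 − 1 = 36.
φ(331) = 331 − 1 = 330.
Since φ is multiplicative, φ(12247) = 36 · 330 = 11880.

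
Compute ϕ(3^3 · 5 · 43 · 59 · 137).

φ(3^3) = 3^2·(3−1) = 9·2 = 18.
φ(5) = 5 − 1 = 4.
φ(43) = 43 − 1 = 42.
φ(59) = 59 − 1 = 58.
φ(137) = 137 − 1 = 136.
φ(46921815) = 18 × 4 × 42 × 58 × 136 = 23853312.

23853312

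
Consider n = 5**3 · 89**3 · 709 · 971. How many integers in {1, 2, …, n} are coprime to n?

φ(60666019173875) = 60666019173875 · (1 − 1/5) · (1 − 1/89) · (1 − 1/709) · (1 − 1/971)
       = 60666019173875 · 241739520/306355355 = 47870468448000.

47870468448000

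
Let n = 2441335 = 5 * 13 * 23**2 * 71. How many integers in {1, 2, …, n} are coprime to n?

1700160

φ(2441335) = 2441335 · (1 − 1/5) · (1 − 1/13) · (1 − 1/23) · (1 − 1/71)
       = 2441335 · 73920/106145 = 1700160.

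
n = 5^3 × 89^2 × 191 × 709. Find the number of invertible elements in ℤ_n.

φ(5^3) = 5^2·(5−1) = 25·4 = 100.
φ(89^2) = 89^1·(89−1) = 89·88 = 7832.
φ(191) = 191 − 1 = 190.
φ(709) = 709 − 1 = 708.
Multiply: 100 · 7832 · 190 · 708 = 105356064000.

105356064000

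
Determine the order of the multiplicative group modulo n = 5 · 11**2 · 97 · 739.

φ(5) = 5 − 1 = 4.
φ(11^2) = 11^1·(11−1) = 11·10 = 110.
φ(97) = 97 − 1 = 96.
φ(739) = 739 − 1 = 738.
Multiply: 4 · 110 · 96 · 738 = 31173120.

31173120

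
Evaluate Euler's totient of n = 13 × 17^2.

φ(13) = 13 − 1 = 12.
φ(17^2) = 17^2 − 17^1 = 289 − 17 = 272.
Since φ is multiplicative, φ(3757) = 12 · 272 = 3264.

3264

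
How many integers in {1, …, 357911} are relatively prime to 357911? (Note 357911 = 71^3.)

352870

φ(71^3) = 71^2·(71−1) = 5041·70 = 352870.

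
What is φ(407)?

Factor 407: 407 = 11 · 37.
φ(11) = 11 − 1 = 10.
φ(37) = 37 − 1 = 36.
Multiply: 10 · 36 = 360.

360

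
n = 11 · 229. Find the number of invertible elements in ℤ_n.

φ(11) = 11 − 1 = 10.
φ(229) = 229 − 1 = 228.
φ(2519) = 10 × 228 = 2280.

2280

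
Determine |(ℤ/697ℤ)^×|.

640

First factor: 697 = 17 × 41.
φ(17) = 17 − 1 = 16.
φ(41) = 41 − 1 = 40.
Multiply: 16 · 40 = 640.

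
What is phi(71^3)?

φ(71^3) = 71^3 − 71^2 = 357911 − 5041 = 352870.

352870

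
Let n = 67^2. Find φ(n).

4422

φ(4489) = 4489 · (1 − 1/67)
       = 4489 · 66/67 = 4422.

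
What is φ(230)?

88

230 = 2 · 5 · 23.
φ(230) = 230 · (1 − 1/2) · (1 − 1/5) · (1 − 1/23)
       = 230 · 88/230 = 88.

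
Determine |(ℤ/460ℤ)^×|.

176

460 = 2**2 · 5 · 23.
φ(460) = 460 · (1 − 1/2) · (1 − 1/5) · (1 − 1/23)
       = 460 · 88/230 = 176.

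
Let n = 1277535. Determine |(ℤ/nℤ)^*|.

558624

Prime factorization: 1277535 = 3 × 5 × 7 × 23^3.
φ(3) = 3 − 1 = 2.
φ(5) = 5 − 1 = 4.
φ(7) = 7 − 1 = 6.
φ(23^3) = 23^3 − 23^2 = 12167 − 529 = 11638.
Multiply: 2 · 4 · 6 · 11638 = 558624.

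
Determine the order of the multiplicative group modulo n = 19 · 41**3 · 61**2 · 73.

318943526400

φ(355703141867) = 355703141867 · (1 − 1/19) · (1 − 1/41) · (1 − 1/61) · (1 − 1/73)
       = 355703141867 · 3110400/3468887 = 318943526400.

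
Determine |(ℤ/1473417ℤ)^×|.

871200

First factor: 1473417 = 3^3 * 11^3 * 41.
φ(1473417) = 1473417 · (1 − 1/3) · (1 − 1/11) · (1 − 1/41)
       = 1473417 · 800/1353 = 871200.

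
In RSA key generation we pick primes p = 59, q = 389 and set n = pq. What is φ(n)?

φ(59) = 59 − 1 = 58.
φ(389) = 389 − 1 = 388.
Since φ is multiplicative, φ(22951) = 58 · 388 = 22504.

22504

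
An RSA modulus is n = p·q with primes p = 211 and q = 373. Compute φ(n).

φ(pq) = (p−1)(q−1) = 210 · 372 = 78120.

78120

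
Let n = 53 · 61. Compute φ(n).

φ(53) = 53 − 1 = 52.
φ(61) = 61 − 1 = 60.
φ(3233) = 52 × 60 = 3120.

3120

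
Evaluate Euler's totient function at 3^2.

φ(9) = 9 · (1 − 1/3)
       = 9 · 2/3 = 6.

6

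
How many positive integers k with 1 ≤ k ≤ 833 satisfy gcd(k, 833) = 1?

672

Factor 833: 833 = 7^2 × 17.
φ(833) = 833 · (1 − 1/7) · (1 − 1/17)
       = 833 · 96/119 = 672.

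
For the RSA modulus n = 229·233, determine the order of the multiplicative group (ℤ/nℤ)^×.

For distinct primes, φ(pq) = (p−1)(q−1) = 228 × 232 = 52896.

52896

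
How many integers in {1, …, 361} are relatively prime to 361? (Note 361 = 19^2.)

342

φ(361) = 361 · (1 − 1/19)
       = 361 · 18/19 = 342.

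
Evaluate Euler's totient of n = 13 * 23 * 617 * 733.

119040768

φ(135226039) = 135226039 · (1 − 1/13) · (1 − 1/23) · (1 − 1/617) · (1 − 1/733)
       = 135226039 · 119040768/135226039 = 119040768.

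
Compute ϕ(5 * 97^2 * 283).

φ(5) = 5 − 1 = 4.
φ(97^2) = 97^1·(97−1) = 97·96 = 9312.
φ(283) = 283 − 1 = 282.
Since φ is multiplicative, φ(13313735) = 4 · 9312 · 282 = 10503936.

10503936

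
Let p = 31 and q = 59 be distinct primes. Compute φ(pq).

1740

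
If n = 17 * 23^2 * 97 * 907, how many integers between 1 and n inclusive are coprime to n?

φ(791195147) = 791195147 · (1 − 1/17) · (1 − 1/23) · (1 − 1/97) · (1 − 1/907)
       = 791195147 · 30615552/34399789 = 704157696.

704157696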